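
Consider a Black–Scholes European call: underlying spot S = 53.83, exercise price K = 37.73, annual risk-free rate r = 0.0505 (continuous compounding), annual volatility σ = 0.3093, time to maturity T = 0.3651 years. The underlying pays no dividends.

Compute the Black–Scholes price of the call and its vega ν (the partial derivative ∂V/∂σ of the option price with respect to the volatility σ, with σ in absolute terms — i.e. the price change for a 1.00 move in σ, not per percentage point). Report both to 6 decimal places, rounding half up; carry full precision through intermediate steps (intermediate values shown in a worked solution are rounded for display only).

σ√T = 0.3093·√0.3651 = 0.186890
d₁ = (ln(S/K) + (r+σ²/2)T) / (σ√T) = (ln(53.83/37.73) + (0.0505+0.3093²/2)·0.3651) / 0.186890 = (0.355375 + 0.035901) / 0.186890 = 2.093622
d₂ = d₁ − σ√T = 2.093622 − 0.186890 = 1.906732
e^{−rT} = e^{−0.0505·0.3651} = 0.981731
N(d₁) = 0.981853,  N(d₂) = 0.971722
Call price V = S·N(d₁) − K·e^{−rT}·N(d₂) = 52.853157 − 35.993301 = 16.859855
φ(d₁) = (1/√(2π))·e^{−d₁²/2} = 0.044576
ν = S·φ(d₁)·√T = 1.449869

price = 16.859855
ν = 1.449869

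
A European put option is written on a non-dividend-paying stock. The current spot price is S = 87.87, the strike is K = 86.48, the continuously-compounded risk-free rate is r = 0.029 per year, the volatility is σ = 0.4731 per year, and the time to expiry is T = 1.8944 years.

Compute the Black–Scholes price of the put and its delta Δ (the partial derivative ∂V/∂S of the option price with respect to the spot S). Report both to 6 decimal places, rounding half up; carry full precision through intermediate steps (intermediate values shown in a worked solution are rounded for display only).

price = 18.779403
Δ = -0.331986

σ√T = 0.4731·√1.8944 = 0.651162
d₁ = (ln(S/K) + (r+σ²/2)T) / (σ√T) = (ln(87.87/86.48) + (0.029+0.4731²/2)·1.8944) / 0.651162 = (0.015945 + 0.266943) / 0.651162 = 0.434437
d₂ = d₁ − σ√T = 0.434437 − 0.651162 = -0.216725
e^{−rT} = e^{−0.029·1.8944} = 0.946544
N(−d₁) = 0.331986,  N(−d₂) = 0.585789
Put price V = K·e^{−rT}·N(−d₂) − S·N(−d₁) = 47.950979 − 29.171577 = 18.779403
Δ = −N(−d₁) = -0.331986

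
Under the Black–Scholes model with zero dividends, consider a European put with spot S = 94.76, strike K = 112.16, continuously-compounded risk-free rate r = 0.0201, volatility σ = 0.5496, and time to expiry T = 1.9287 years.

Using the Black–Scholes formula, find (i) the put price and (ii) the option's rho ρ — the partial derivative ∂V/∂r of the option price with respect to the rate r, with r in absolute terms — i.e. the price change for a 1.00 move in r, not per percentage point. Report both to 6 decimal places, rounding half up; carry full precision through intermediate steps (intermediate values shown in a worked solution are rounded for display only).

σ√T = 0.5496·√1.9287 = 0.763272
d₁ = (ln(S/K) + (r+σ²/2)T) / (σ√T) = (ln(94.76/112.16) + (0.0201+0.5496²/2)·1.9287) / 0.763272 = (-0.168579 + 0.330059) / 0.763272 = 0.211562
d₂ = d₁ − σ√T = 0.211562 − 0.763272 = -0.551709
e^{−rT} = e^{−0.0201·1.9287} = 0.961975
N(−d₁) = 0.416224,  N(−d₂) = 0.709426
Put price V = K·e^{−rT}·N(−d₂) − S·N(−d₁) = 76.543616 − 39.441408 = 37.102208
ρ = −K·T·e^{−rT}·N(−d₂) = -147.629672

price = 37.102208
ρ = -147.629672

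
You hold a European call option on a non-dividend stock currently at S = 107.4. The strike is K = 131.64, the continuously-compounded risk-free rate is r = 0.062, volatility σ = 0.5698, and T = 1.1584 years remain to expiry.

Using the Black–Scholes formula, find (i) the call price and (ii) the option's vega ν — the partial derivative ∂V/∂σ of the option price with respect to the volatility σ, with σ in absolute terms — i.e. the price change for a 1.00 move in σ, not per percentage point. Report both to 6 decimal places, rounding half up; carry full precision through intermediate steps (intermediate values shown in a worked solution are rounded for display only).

price = 20.747740
ν = 45.920821

σ√T = 0.5698·√1.1584 = 0.613270
d₁ = (ln(S/K) + (r+σ²/2)T) / (σ√T) = (ln(107.4/131.64) + (0.062+0.5698²/2)·1.1584) / 0.613270 = (-0.203511 + 0.259871) / 0.613270 = 0.091901
d₂ = d₁ − σ√T = 0.091901 − 0.613270 = -0.521369
e^{−rT} = e^{−0.062·1.1584} = 0.930698
N(d₁) = 0.536612,  N(d₂) = 0.301055
Call price V = S·N(d₁) − K·e^{−rT}·N(d₂) = 57.632090 − 36.884350 = 20.747740
φ(d₁) = (1/√(2π))·e^{−d₁²/2} = 0.397261
ν = S·φ(d₁)·√T = 45.920821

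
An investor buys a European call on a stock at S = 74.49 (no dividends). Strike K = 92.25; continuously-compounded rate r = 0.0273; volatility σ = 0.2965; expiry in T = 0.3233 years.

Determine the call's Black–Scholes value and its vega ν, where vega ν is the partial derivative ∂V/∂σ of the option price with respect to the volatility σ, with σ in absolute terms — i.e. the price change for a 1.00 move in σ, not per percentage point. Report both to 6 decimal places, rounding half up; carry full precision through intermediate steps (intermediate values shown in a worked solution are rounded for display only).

price = 0.753434
ν = 8.905839

σ√T = 0.2965·√0.3233 = 0.168588
d₁ = (ln(S/K) + (r+σ²/2)T) / (σ√T) = (ln(74.49/92.25) + (0.0273+0.2965²/2)·0.3233) / 0.168588 = (-0.213837 + 0.023037) / 0.168588 = -1.131753
d₂ = d₁ − σ√T = -1.131753 − 0.168588 = -1.300341
e^{−rT} = e^{−0.0273·0.3233} = 0.991213
N(d₁) = 0.128869,  N(d₂) = 0.096742
Call price V = S·N(d₁) − K·e^{−rT}·N(d₂) = 9.599470 − 8.846035 = 0.753434
φ(d₁) = (1/√(2π))·e^{−d₁²/2} = 0.210268
ν = S·φ(d₁)·√T = 8.905839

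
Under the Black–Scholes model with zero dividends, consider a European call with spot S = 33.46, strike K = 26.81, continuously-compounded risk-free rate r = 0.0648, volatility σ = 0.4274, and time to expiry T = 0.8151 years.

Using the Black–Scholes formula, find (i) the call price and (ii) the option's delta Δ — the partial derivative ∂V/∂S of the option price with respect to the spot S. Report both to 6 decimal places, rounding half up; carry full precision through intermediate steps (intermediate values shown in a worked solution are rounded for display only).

price = 9.590945
Δ = 0.817013

σ√T = 0.4274·√0.8151 = 0.385869
d₁ = (ln(S/K) + (r+σ²/2)T) / (σ√T) = (ln(33.46/26.81) + (0.0648+0.4274²/2)·0.8151) / 0.385869 = (0.221576 + 0.127266) / 0.385869 = 0.904042
d₂ = d₁ − σ√T = 0.904042 − 0.385869 = 0.518173
e^{−rT} = e^{−0.0648·0.8151} = 0.948552
N(d₁) = 0.817013,  N(d₂) = 0.697831
Call price V = S·N(d₁) − K·e^{−rT}·N(d₂) = 27.337266 − 17.746321 = 9.590945
Δ = N(d₁) = 0.817013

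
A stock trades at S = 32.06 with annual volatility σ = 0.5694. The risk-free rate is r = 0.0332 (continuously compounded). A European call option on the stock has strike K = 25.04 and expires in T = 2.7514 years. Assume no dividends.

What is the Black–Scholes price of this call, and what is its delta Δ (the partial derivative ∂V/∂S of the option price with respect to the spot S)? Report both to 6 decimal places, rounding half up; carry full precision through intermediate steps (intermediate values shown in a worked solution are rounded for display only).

σ√T = 0.5694·√2.7514 = 0.944483
d₁ = (ln(S/K) + (r+σ²/2)T) / (σ√T) = (ln(32.06/25.04) + (0.0332+0.5694²/2)·2.7514) / 0.944483 = (0.247135 + 0.537371) / 0.944483 = 0.830619
d₂ = d₁ − σ√T = 0.830619 − 0.944483 = -0.113865
e^{−rT} = e^{−0.0332·2.7514} = 0.912701
N(d₁) = 0.796905,  N(d₂) = 0.454673
Call price V = S·N(d₁) − K·e^{−rT}·N(d₂) = 25.548789 − 10.391105 = 15.157684
Δ = N(d₁) = 0.796905

price = 15.157684
Δ = 0.796905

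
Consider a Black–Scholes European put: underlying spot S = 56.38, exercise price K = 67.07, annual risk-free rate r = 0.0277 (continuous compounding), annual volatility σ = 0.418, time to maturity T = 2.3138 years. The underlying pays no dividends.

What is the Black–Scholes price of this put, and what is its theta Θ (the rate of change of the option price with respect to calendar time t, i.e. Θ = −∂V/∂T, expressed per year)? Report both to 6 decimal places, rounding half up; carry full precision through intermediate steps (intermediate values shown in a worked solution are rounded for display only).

price = 18.353662
Θ = -1.858987

σ√T = 0.418·√2.3138 = 0.635827
d₁ = (ln(S/K) + (r+σ²/2)T) / (σ√T) = (ln(56.38/67.07) + (0.0277+0.418²/2)·2.3138) / 0.635827 = (-0.173622 + 0.266230) / 0.635827 = 0.145650
d₂ = d₁ − σ√T = 0.145650 − 0.635827 = -0.490178
e^{−rT} = e^{−0.0277·2.3138} = 0.937918
N(−d₁) = 0.442099,  N(−d₂) = 0.687996
Put price V = K·e^{−rT}·N(−d₂) − S·N(−d₁) = 43.279200 − 24.925539 = 18.353662
φ(d₁) = (1/√(2π))·e^{−d₁²/2} = 0.394733
Θ = −S·φ(d₁)·σ/(2√T) + r·K·e^{−rT}·N(−d₂) = −3.057820 + 1.198834 = -1.858987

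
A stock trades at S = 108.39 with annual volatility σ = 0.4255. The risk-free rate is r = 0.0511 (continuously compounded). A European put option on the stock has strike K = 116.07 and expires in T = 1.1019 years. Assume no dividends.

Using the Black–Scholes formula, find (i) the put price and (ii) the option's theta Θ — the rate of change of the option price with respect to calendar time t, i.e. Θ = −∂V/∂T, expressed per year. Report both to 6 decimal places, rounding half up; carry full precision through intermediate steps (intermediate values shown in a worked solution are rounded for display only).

σ√T = 0.4255·√1.1019 = 0.446653
d₁ = (ln(S/K) + (r+σ²/2)T) / (σ√T) = (ln(108.39/116.07) + (0.0511+0.4255²/2)·1.1019) / 0.446653 = (-0.068458 + 0.156057) / 0.446653 = 0.196123
d₂ = d₁ − σ√T = 0.196123 − 0.446653 = -0.250530
e^{−rT} = e^{−0.0511·1.1019} = 0.945249
N(−d₁) = 0.422257,  N(−d₂) = 0.598911
Put price V = K·e^{−rT}·N(−d₂) − S·N(−d₁) = 65.709574 − 45.768422 = 19.941152
φ(d₁) = (1/√(2π))·e^{−d₁²/2} = 0.391343
Θ = −S·φ(d₁)·σ/(2√T) + r·K·e^{−rT}·N(−d₂) = −8.596969 + 3.357759 = -5.239209

price = 19.941152
Θ = -5.239209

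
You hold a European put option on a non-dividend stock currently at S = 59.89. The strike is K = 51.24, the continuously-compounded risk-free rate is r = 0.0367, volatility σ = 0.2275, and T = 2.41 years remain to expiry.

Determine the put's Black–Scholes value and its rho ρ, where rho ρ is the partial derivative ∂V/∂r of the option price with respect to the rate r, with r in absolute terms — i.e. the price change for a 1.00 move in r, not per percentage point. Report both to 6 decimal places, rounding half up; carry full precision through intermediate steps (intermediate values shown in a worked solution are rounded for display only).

σ√T = 0.2275·√2.41 = 0.353175
d₁ = (ln(S/K) + (r+σ²/2)T) / (σ√T) = (ln(59.89/51.24) + (0.0367+0.2275²/2)·2.41) / 0.353175 = (0.155989 + 0.150813) / 0.353175 = 0.868698
d₂ = d₁ − σ√T = 0.868698 − 0.353175 = 0.515523
e^{−rT} = e^{−0.0367·2.41} = 0.915352
N(−d₁) = 0.192506,  N(−d₂) = 0.303094
Put price V = K·e^{−rT}·N(−d₂) − S·N(−d₁) = 14.215894 − 11.529196 = 2.686698
ρ = −K·T·e^{−rT}·N(−d₂) = -34.260305

price = 2.686698
ρ = -34.260305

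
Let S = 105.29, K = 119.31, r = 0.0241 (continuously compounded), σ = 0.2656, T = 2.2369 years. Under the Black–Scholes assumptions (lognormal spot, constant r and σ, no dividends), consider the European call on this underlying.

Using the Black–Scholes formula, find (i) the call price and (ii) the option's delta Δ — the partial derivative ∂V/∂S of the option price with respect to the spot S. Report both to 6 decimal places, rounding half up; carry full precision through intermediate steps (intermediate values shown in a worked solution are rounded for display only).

price = 13.579166
Δ = 0.507835

σ√T = 0.2656·√2.2369 = 0.397239
d₁ = (ln(S/K) + (r+σ²/2)T) / (σ√T) = (ln(105.29/119.31) + (0.0241+0.2656²/2)·2.2369) / 0.397239 = (-0.125007 + 0.132809) / 0.397239 = 0.019640
d₂ = d₁ − σ√T = 0.019640 − 0.397239 = -0.377598
e^{−rT} = e^{−0.0241·2.2369} = 0.947518
N(d₁) = 0.507835,  N(d₂) = 0.352864
Call price V = S·N(d₁) − K·e^{−rT}·N(d₂) = 53.469923 − 39.890757 = 13.579166
Δ = N(d₁) = 0.507835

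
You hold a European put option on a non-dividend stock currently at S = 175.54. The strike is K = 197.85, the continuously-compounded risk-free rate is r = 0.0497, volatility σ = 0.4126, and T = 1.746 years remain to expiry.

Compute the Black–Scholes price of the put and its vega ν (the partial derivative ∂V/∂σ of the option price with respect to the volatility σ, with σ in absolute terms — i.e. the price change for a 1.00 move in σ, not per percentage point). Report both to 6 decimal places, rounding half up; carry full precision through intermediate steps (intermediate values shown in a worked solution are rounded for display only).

σ√T = 0.4126·√1.746 = 0.545194
d₁ = (ln(S/K) + (r+σ²/2)T) / (σ√T) = (ln(175.54/197.85) + (0.0497+0.4126²/2)·1.746) / 0.545194 = (-0.119642 + 0.235395) / 0.545194 = 0.212314
d₂ = d₁ − σ√T = 0.212314 − 0.545194 = -0.332880
e^{−rT} = e^{−0.0497·1.746} = 0.916882
N(−d₁) = 0.415931,  N(−d₂) = 0.630388
Put price V = K·e^{−rT}·N(−d₂) − S·N(−d₁) = 114.355578 − 73.012532 = 41.343045
φ(d₁) = (1/√(2π))·e^{−d₁²/2} = 0.390051
ν = S·φ(d₁)·√T = 90.473185

price = 41.343045
ν = 90.473185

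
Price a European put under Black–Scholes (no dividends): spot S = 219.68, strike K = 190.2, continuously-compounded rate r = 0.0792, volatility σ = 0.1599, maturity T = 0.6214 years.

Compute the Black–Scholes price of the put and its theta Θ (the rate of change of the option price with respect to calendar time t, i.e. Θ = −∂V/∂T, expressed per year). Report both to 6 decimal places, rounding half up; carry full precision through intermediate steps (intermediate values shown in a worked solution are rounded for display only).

price = 0.681081
Θ = -1.470757

σ√T = 0.1599·√0.6214 = 0.126047
d₁ = (ln(S/K) + (r+σ²/2)T) / (σ√T) = (ln(219.68/190.2) + (0.0792+0.1599²/2)·0.6214) / 0.126047 = (0.144096 + 0.057159) / 0.126047 = 1.596658
d₂ = d₁ − σ√T = 1.596658 − 0.126047 = 1.470610
e^{−rT} = e^{−0.0792·0.6214} = 0.951977
N(−d₁) = 0.055171,  N(−d₂) = 0.070698
Put price V = K·e^{−rT}·N(−d₂) − S·N(−d₁) = 12.801048 − 12.119967 = 0.681081
φ(d₁) = (1/√(2π))·e^{−d₁²/2} = 0.111515
Θ = −S·φ(d₁)·σ/(2√T) + r·K·e^{−rT}·N(−d₂) = −2.484600 + 1.013843 = -1.470757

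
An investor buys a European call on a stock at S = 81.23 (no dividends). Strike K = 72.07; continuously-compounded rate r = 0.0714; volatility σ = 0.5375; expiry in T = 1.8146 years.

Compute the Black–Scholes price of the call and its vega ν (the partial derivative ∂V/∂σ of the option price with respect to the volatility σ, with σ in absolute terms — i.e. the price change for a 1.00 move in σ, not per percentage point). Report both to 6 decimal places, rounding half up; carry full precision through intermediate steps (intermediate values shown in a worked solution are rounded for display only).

σ√T = 0.5375·√1.8146 = 0.724051
d₁ = (ln(S/K) + (r+σ²/2)T) / (σ√T) = (ln(81.23/72.07) + (0.0714+0.5375²/2)·1.8146) / 0.724051 = (0.119647 + 0.391687) / 0.724051 = 0.706213
d₂ = d₁ − σ√T = 0.706213 − 0.724051 = -0.017838
e^{−rT} = e^{−0.0714·1.8146} = 0.878480
N(d₁) = 0.759972,  N(d₂) = 0.492884
Call price V = S·N(d₁) − K·e^{−rT}·N(d₂) = 61.732535 − 31.205498 = 30.527037
φ(d₁) = (1/√(2π))·e^{−d₁²/2} = 0.310893
ν = S·φ(d₁)·√T = 34.018699

price = 30.527037
ν = 34.018699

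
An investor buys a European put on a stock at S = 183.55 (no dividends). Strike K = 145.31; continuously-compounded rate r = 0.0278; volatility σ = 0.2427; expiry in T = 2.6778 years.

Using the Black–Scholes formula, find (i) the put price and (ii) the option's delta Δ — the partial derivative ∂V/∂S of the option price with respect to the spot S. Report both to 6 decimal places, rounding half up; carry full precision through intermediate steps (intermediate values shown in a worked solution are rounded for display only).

σ√T = 0.2427·√2.6778 = 0.397154
d₁ = (ln(S/K) + (r+σ²/2)T) / (σ√T) = (ln(183.55/145.31) + (0.0278+0.2427²/2)·2.6778) / 0.397154 = (0.233618 + 0.153308) / 0.397154 = 0.974247
d₂ = d₁ − σ√T = 0.974247 − 0.397154 = 0.577094
e^{−rT} = e^{−0.0278·2.6778} = 0.928261
N(−d₁) = 0.164967,  N(−d₂) = 0.281938
Put price V = K·e^{−rT}·N(−d₂) − S·N(−d₁) = 38.029378 − 30.279666 = 7.749713
Δ = −N(−d₁) = -0.164967

price = 7.749713
Δ = -0.164967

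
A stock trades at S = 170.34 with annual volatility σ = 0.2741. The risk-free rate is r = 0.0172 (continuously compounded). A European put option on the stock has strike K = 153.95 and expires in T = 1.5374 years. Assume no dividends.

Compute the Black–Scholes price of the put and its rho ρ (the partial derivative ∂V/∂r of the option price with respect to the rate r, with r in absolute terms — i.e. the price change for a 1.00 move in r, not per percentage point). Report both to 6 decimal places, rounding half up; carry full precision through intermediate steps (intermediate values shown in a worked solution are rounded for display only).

price = 12.892890
ρ = -96.483167

σ√T = 0.2741·√1.5374 = 0.339862
d₁ = (ln(S/K) + (r+σ²/2)T) / (σ√T) = (ln(170.34/153.95) + (0.0172+0.2741²/2)·1.5374) / 0.339862 = (0.101169 + 0.084196) / 0.339862 = 0.545412
d₂ = d₁ − σ√T = 0.545412 − 0.339862 = 0.205551
e^{−rT} = e^{−0.0172·1.5374} = 0.973903
N(−d₁) = 0.292735,  N(−d₂) = 0.418571
Put price V = K·e^{−rT}·N(−d₂) − S·N(−d₁) = 62.757361 − 49.864471 = 12.892890
ρ = −K·T·e^{−rT}·N(−d₂) = -96.483167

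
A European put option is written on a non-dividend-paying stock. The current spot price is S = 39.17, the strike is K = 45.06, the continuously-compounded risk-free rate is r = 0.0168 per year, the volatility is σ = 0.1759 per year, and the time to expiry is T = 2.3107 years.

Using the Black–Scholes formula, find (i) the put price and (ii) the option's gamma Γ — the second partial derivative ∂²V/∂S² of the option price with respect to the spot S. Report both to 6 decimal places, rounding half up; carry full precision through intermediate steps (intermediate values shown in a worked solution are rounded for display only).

price = 6.783817
Γ = 0.036964

σ√T = 0.1759·√2.3107 = 0.267385
d₁ = (ln(S/K) + (r+σ²/2)T) / (σ√T) = (ln(39.17/45.06) + (0.0168+0.1759²/2)·2.3107) / 0.267385 = (-0.140084 + 0.074567) / 0.267385 = -0.245027
d₂ = d₁ − σ√T = -0.245027 − 0.267385 = -0.512412
e^{−rT} = e^{−0.0168·2.3107} = 0.961924
N(−d₁) = 0.596782,  N(−d₂) = 0.695819
Put price V = K·e^{−rT}·N(−d₂) − S·N(−d₁) = 30.159773 − 23.375956 = 6.783817
φ(d₁) = (1/√(2π))·e^{−d₁²/2} = 0.387144
Γ = φ(d₁) / (S·σ·√T) = 0.036964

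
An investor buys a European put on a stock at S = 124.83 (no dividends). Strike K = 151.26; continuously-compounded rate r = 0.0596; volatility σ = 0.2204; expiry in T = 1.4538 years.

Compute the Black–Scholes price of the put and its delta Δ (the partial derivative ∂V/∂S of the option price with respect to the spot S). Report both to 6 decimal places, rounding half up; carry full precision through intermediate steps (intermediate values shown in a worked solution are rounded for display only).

σ√T = 0.2204·√1.4538 = 0.265744
d₁ = (ln(S/K) + (r+σ²/2)T) / (σ√T) = (ln(124.83/151.26) + (0.0596+0.2204²/2)·1.4538) / 0.265744 = (-0.192047 + 0.121956) / 0.265744 = -0.263753
d₂ = d₁ − σ√T = -0.263753 − 0.265744 = -0.529497
e^{−rT} = e^{−0.0596·1.4538} = 0.917001
N(−d₁) = 0.604015,  N(−d₂) = 0.701770
Put price V = K·e^{−rT}·N(−d₂) − S·N(−d₁) = 97.339405 − 75.399187 = 21.940218
Δ = −N(−d₁) = -0.604015

price = 21.940218
Δ = -0.604015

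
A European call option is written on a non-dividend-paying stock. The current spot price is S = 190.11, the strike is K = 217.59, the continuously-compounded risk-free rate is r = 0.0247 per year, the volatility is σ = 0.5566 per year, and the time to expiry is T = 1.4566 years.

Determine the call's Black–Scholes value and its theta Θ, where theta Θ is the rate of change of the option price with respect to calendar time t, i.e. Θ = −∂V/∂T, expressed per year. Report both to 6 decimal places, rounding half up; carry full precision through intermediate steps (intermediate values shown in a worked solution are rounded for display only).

σ√T = 0.5566·√1.4566 = 0.671759
d₁ = (ln(S/K) + (r+σ²/2)T) / (σ√T) = (ln(190.11/217.59) + (0.0247+0.5566²/2)·1.4566) / 0.671759 = (-0.135010 + 0.261608) / 0.671759 = 0.188458
d₂ = d₁ − σ√T = 0.188458 − 0.671759 = -0.483301
e^{−rT} = e^{−0.0247·1.4566} = 0.964661
N(d₁) = 0.574741,  N(d₂) = 0.314441
Call price V = S·N(d₁) − K·e^{−rT}·N(d₂) = 109.264038 − 66.001396 = 43.262642
φ(d₁) = (1/√(2π))·e^{−d₁²/2} = 0.391920
Θ = −S·φ(d₁)·σ/(2√T) − r·K·e^{−rT}·N(d₂) = −17.180896 − 1.630234 = -18.811130

price = 43.262642
Θ = -18.811130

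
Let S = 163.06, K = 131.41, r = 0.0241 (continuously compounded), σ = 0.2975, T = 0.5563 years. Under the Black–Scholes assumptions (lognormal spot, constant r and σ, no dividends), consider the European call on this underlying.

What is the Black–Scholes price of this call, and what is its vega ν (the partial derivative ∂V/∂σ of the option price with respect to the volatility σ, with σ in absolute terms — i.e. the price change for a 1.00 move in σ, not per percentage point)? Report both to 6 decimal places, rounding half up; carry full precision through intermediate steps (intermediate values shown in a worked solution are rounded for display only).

σ√T = 0.2975·√0.5563 = 0.221892
d₁ = (ln(S/K) + (r+σ²/2)T) / (σ√T) = (ln(163.06/131.41) + (0.0241+0.2975²/2)·0.5563) / 0.221892 = (0.215796 + 0.038025) / 0.221892 = 1.143894
d₂ = d₁ − σ√T = 1.143894 − 0.221892 = 0.922002
e^{−rT} = e^{−0.0241·0.5563} = 0.986683
N(d₁) = 0.873666,  N(d₂) = 0.821736
Call price V = S·N(d₁) − K·e^{−rT}·N(d₂) = 142.460014 − 106.546298 = 35.913716
φ(d₁) = (1/√(2π))·e^{−d₁²/2} = 0.207384
ν = S·φ(d₁)·√T = 25.221809

price = 35.913716
ν = 25.221809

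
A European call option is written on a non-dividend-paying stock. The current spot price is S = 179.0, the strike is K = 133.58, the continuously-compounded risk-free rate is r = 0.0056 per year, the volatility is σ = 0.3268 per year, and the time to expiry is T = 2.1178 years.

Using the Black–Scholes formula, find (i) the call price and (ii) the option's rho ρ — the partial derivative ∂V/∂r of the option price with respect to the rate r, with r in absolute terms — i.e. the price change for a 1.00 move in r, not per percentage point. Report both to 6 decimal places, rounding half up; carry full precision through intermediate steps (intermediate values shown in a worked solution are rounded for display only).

σ√T = 0.3268·√2.1178 = 0.475581
d₁ = (ln(S/K) + (r+σ²/2)T) / (σ√T) = (ln(179.0/133.58) + (0.0056+0.3268²/2)·2.1178) / 0.475581 = (0.292685 + 0.124948) / 0.475581 = 0.878154
d₂ = d₁ − σ√T = 0.878154 − 0.475581 = 0.402573
e^{−rT} = e^{−0.0056·2.1178} = 0.988210
N(d₁) = 0.810070,  N(d₂) = 0.656369
Call price V = S·N(d₁) − K·e^{−rT}·N(d₂) = 145.002538 − 86.644078 = 58.358460
ρ = K·T·e^{−rT}·N(d₂) = 183.494828

price = 58.358460
ρ = 183.494828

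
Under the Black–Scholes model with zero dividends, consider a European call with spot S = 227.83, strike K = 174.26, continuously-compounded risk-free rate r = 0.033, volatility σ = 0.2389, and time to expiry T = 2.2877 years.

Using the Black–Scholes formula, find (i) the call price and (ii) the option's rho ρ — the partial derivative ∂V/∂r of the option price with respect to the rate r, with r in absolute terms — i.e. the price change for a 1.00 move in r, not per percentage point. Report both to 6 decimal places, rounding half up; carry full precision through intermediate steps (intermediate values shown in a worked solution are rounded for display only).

price = 72.515762
ρ = 288.108912

σ√T = 0.2389·√2.2877 = 0.361340
d₁ = (ln(S/K) + (r+σ²/2)T) / (σ√T) = (ln(227.83/174.26) + (0.033+0.2389²/2)·2.2877) / 0.361340 = (0.268051 + 0.140777) / 0.361340 = 1.131424
d₂ = d₁ − σ√T = 1.131424 − 0.361340 = 0.770085
e^{−rT} = e^{−0.033·2.2877} = 0.927285
N(d₁) = 0.871062,  N(d₂) = 0.779375
Call price V = S·N(d₁) − K·e^{−rT}·N(d₂) = 198.454002 − 125.938240 = 72.515762
ρ = K·T·e^{−rT}·N(d₂) = 288.108912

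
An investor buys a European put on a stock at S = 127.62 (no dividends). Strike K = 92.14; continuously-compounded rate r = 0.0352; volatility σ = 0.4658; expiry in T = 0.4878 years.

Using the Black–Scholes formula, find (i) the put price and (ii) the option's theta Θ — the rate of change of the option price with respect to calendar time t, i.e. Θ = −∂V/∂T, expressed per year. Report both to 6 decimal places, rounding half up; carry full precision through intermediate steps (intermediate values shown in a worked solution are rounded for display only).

σ√T = 0.4658·√0.4878 = 0.325327
d₁ = (ln(S/K) + (r+σ²/2)T) / (σ√T) = (ln(127.62/92.14) + (0.0352+0.4658²/2)·0.4878) / 0.325327 = (0.325748 + 0.070089) / 0.325327 = 1.216736
d₂ = d₁ − σ√T = 1.216736 − 0.325327 = 0.891409
e^{−rT} = e^{−0.0352·0.4878} = 0.982976
N(−d₁) = 0.111852,  N(−d₂) = 0.186355
Put price V = K·e^{−rT}·N(−d₂) − S·N(−d₁) = 16.878425 − 14.274590 = 2.603835
φ(d₁) = (1/√(2π))·e^{−d₁²/2} = 0.190298
Θ = −S·φ(d₁)·σ/(2√T) + r·K·e^{−rT}·N(−d₂) = −8.098459 + 0.594121 = -7.504339

price = 2.603835
Θ = -7.504339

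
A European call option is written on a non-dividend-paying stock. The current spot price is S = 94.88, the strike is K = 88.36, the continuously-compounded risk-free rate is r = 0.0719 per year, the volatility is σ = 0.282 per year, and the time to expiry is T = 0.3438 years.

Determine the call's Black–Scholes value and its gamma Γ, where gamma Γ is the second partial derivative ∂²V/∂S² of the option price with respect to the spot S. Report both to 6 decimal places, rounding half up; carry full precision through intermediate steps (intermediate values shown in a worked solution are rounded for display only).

price = 11.277724
Γ = 0.020415

σ√T = 0.282·√0.3438 = 0.165349
d₁ = (ln(S/K) + (r+σ²/2)T) / (σ√T) = (ln(94.88/88.36) + (0.0719+0.282²/2)·0.3438) / 0.165349 = (0.071194 + 0.038389) / 0.165349 = 0.662737
d₂ = d₁ − σ√T = 0.662737 − 0.165349 = 0.497387
e^{−rT} = e^{−0.0719·0.3438} = 0.975584
N(d₁) = 0.746250,  N(d₂) = 0.690542
Call price V = S·N(d₁) − K·e^{−rT}·N(d₂) = 70.804235 − 59.526510 = 11.277724
φ(d₁) = (1/√(2π))·e^{−d₁²/2} = 0.320284
Γ = φ(d₁) / (S·σ·√T) = 0.020415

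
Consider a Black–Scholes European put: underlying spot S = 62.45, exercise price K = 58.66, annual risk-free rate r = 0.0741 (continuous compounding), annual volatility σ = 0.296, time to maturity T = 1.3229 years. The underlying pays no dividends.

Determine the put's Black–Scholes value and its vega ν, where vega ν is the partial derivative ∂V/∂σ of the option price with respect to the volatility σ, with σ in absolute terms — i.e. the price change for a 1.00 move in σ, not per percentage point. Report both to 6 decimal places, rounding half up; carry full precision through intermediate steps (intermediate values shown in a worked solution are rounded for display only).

σ√T = 0.296·√1.3229 = 0.340451
d₁ = (ln(S/K) + (r+σ²/2)T) / (σ√T) = (ln(62.45/58.66) + (0.0741+0.296²/2)·1.3229) / 0.340451 = (0.062608 + 0.155980) / 0.340451 = 0.642055
d₂ = d₁ − σ√T = 0.642055 − 0.340451 = 0.301604
e^{−rT} = e^{−0.0741·1.3229} = 0.906625
N(−d₁) = 0.260419,  N(−d₂) = 0.381477
Put price V = K·e^{−rT}·N(−d₂) − S·N(−d₁) = 20.287940 − 16.263144 = 4.024795
φ(d₁) = (1/√(2π))·e^{−d₁²/2} = 0.324634
ν = S·φ(d₁)·√T = 23.317948

price = 4.024795
ν = 23.317948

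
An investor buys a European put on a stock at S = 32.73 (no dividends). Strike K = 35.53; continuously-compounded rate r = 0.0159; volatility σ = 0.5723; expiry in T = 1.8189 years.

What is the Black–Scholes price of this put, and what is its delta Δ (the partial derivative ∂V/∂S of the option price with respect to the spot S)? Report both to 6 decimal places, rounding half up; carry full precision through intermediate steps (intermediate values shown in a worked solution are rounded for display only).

σ√T = 0.5723·√1.8189 = 0.771842
d₁ = (ln(S/K) + (r+σ²/2)T) / (σ√T) = (ln(32.73/35.53) + (0.0159+0.5723²/2)·1.8189) / 0.771842 = (-0.082085 + 0.326790) / 0.771842 = 0.317040
d₂ = d₁ − σ√T = 0.317040 − 0.771842 = -0.454801
e^{−rT} = e^{−0.0159·1.8189} = 0.971494
N(−d₁) = 0.375607,  N(−d₂) = 0.675374
Put price V = K·e^{−rT}·N(−d₂) − S·N(−d₁) = 23.311996 − 12.293601 = 11.018395
Δ = −N(−d₁) = -0.375607

price = 11.018395
Δ = -0.375607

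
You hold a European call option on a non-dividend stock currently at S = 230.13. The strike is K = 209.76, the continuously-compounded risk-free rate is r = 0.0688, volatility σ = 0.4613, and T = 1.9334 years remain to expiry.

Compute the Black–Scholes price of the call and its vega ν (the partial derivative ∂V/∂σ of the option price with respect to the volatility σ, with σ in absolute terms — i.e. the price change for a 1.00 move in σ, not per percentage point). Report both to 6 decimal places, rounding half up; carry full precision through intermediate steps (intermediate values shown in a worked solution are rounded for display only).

σ√T = 0.4613·√1.9334 = 0.641423
d₁ = (ln(S/K) + (r+σ²/2)T) / (σ√T) = (ln(230.13/209.76) + (0.0688+0.4613²/2)·1.9334) / 0.641423 = (0.092680 + 0.338729) / 0.641423 = 0.672583
d₂ = d₁ − σ√T = 0.672583 − 0.641423 = 0.031160
e^{−rT} = e^{−0.0688·1.9334} = 0.875449
N(d₁) = 0.749394,  N(d₂) = 0.512429
Call price V = S·N(d₁) − K·e^{−rT}·N(d₂) = 172.457947 − 94.099530 = 78.358417
φ(d₁) = (1/√(2π))·e^{−d₁²/2} = 0.318185
ν = S·φ(d₁)·√T = 101.815479

price = 78.358417
ν = 101.815479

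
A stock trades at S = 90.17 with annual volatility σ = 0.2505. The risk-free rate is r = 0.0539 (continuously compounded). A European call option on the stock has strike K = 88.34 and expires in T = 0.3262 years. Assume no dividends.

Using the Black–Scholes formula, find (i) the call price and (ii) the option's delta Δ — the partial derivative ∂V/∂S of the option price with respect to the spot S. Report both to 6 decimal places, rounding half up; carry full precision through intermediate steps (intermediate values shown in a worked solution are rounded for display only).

price = 6.908385
Δ = 0.632220

σ√T = 0.2505·√0.3262 = 0.143070
d₁ = (ln(S/K) + (r+σ²/2)T) / (σ√T) = (ln(90.17/88.34) + (0.0539+0.2505²/2)·0.3262) / 0.143070 = (0.020504 + 0.027817) / 0.143070 = 0.337740
d₂ = d₁ − σ√T = 0.337740 − 0.143070 = 0.194669
e^{−rT} = e^{−0.0539·0.3262} = 0.982571
N(d₁) = 0.632220,  N(d₂) = 0.577174
Call price V = S·N(d₁) − K·e^{−rT}·N(d₂) = 57.007300 − 50.098915 = 6.908385
Δ = N(d₁) = 0.632220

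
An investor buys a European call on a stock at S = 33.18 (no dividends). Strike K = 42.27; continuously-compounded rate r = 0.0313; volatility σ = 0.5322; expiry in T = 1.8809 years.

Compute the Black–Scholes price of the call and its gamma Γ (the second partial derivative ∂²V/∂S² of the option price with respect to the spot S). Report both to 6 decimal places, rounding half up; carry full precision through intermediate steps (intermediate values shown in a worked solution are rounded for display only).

σ√T = 0.5322·√1.8809 = 0.729891
d₁ = (ln(S/K) + (r+σ²/2)T) / (σ√T) = (ln(33.18/42.27) + (0.0313+0.5322²/2)·1.8809) / 0.729891 = (-0.242130 + 0.325242) / 0.729891 = 0.113869
d₂ = d₁ − σ√T = 0.113869 − 0.729891 = -0.616021
e^{−rT} = e^{−0.0313·1.8809} = 0.942827
N(d₁) = 0.545329,  N(d₂) = 0.268940
Call price V = S·N(d₁) − K·e^{−rT}·N(d₂) = 18.094023 − 10.718156 = 7.375867
φ(d₁) = (1/√(2π))·e^{−d₁²/2} = 0.396364
Γ = φ(d₁) / (S·σ·√T) = 0.016367

price = 7.375867
Γ = 0.016367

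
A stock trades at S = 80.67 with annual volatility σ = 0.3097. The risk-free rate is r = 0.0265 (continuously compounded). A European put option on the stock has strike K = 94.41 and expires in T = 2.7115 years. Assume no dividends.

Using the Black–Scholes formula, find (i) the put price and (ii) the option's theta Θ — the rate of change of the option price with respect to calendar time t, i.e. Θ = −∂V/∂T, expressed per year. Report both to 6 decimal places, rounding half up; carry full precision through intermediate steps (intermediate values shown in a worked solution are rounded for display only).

price = 20.789303
Θ = -1.469572

σ√T = 0.3097·√2.7115 = 0.509972
d₁ = (ln(S/K) + (r+σ²/2)T) / (σ√T) = (ln(80.67/94.41) + (0.0265+0.3097²/2)·2.7115) / 0.509972 = (-0.157280 + 0.201890) / 0.509972 = 0.087476
d₂ = d₁ − σ√T = 0.087476 − 0.509972 = -0.422496
e^{−rT} = e^{−0.0265·2.7115} = 0.930666
N(−d₁) = 0.465147,  N(−d₂) = 0.663669
Put price V = K·e^{−rT}·N(−d₂) − S·N(−d₁) = 58.312693 − 37.523390 = 20.789303
φ(d₁) = (1/√(2π))·e^{−d₁²/2} = 0.397419
Θ = −S·φ(d₁)·σ/(2√T) + r·K·e^{−rT}·N(−d₂) = −3.014858 + 1.545286 = -1.469572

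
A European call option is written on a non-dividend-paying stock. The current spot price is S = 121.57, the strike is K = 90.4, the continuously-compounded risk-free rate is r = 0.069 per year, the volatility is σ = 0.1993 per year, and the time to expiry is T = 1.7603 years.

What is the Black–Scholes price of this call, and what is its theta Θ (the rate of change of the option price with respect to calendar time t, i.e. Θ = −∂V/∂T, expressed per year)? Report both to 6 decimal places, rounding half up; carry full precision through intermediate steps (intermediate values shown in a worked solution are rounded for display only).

price = 42.141308
Θ = -5.957534

σ√T = 0.1993·√1.7603 = 0.264424
d₁ = (ln(S/K) + (r+σ²/2)T) / (σ√T) = (ln(121.57/90.4) + (0.069+0.1993²/2)·1.7603) / 0.264424 = (0.296246 + 0.156421) / 0.264424 = 1.711898
d₂ = d₁ − σ√T = 1.711898 − 0.264424 = 1.447474
e^{−rT} = e^{−0.069·1.7603} = 0.885626
N(d₁) = 0.956542,  N(d₂) = 0.926118
Call price V = S·N(d₁) − K·e^{−rT}·N(d₂) = 116.286842 − 74.145534 = 42.141308
φ(d₁) = (1/√(2π))·e^{−d₁²/2} = 0.092159
Θ = −S·φ(d₁)·σ/(2√T) − r·K·e^{−rT}·N(d₂) = −0.841492 − 5.116042 = -5.957534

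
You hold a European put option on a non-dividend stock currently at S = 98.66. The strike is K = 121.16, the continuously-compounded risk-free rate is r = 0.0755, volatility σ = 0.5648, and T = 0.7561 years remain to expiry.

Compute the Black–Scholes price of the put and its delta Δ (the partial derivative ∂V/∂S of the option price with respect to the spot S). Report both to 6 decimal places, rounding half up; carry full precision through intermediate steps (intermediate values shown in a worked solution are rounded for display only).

price = 29.471470
Δ = -0.522529

σ√T = 0.5648·√0.7561 = 0.491116
d₁ = (ln(S/K) + (r+σ²/2)T) / (σ√T) = (ln(98.66/121.16) + (0.0755+0.5648²/2)·0.7561) / 0.491116 = (-0.205432 + 0.177683) / 0.491116 = -0.056502
d₂ = d₁ − σ√T = -0.056502 − 0.491116 = -0.547619
e^{−rT} = e^{−0.0755·0.7561} = 0.944513
N(−d₁) = 0.522529,  N(−d₂) = 0.708023
Put price V = K·e^{−rT}·N(−d₂) − S·N(−d₁) = 81.024202 − 51.552732 = 29.471470
Δ = −N(−d₁) = -0.522529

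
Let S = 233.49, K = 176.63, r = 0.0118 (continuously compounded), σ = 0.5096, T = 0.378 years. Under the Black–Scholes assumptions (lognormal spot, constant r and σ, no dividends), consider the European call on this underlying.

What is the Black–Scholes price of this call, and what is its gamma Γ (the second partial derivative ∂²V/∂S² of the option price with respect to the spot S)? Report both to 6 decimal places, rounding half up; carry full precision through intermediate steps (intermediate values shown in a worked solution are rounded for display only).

price = 63.916496
Γ = 0.003104

σ√T = 0.5096·√0.378 = 0.313311
d₁ = (ln(S/K) + (r+σ²/2)T) / (σ√T) = (ln(233.49/176.63) + (0.0118+0.5096²/2)·0.378) / 0.313311 = (0.279082 + 0.053542) / 0.313311 = 1.061643
d₂ = d₁ − σ√T = 1.061643 − 0.313311 = 0.748333
e^{−rT} = e^{−0.0118·0.378} = 0.995550
N(d₁) = 0.855801,  N(d₂) = 0.772870
Call price V = S·N(d₁) − K·e^{−rT}·N(d₂) = 199.821024 − 135.904528 = 63.916496
φ(d₁) = (1/√(2π))·e^{−d₁²/2} = 0.227073
Γ = φ(d₁) / (S·σ·√T) = 0.003104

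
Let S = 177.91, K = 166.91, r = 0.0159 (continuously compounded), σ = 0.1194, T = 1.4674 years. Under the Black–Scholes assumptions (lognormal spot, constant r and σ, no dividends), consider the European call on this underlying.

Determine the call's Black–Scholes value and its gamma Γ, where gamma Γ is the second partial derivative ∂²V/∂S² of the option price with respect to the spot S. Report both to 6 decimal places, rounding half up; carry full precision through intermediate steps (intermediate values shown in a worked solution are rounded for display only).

σ√T = 0.1194·√1.4674 = 0.144637
d₁ = (ln(S/K) + (r+σ²/2)T) / (σ√T) = (ln(177.91/166.91) + (0.0159+0.1194²/2)·1.4674) / 0.144637 = (0.063823 + 0.033792) / 0.144637 = 0.674895
d₂ = d₁ − σ√T = 0.674895 − 0.144637 = 0.530258
e^{−rT} = e^{−0.0159·1.4674} = 0.976938
N(d₁) = 0.750129,  N(d₂) = 0.702034
Call price V = S·N(d₁) − K·e^{−rT}·N(d₂) = 133.455411 − 114.474151 = 18.981259
φ(d₁) = (1/√(2π))·e^{−d₁²/2} = 0.317690
Γ = φ(d₁) / (S·σ·√T) = 0.012346

price = 18.981259
Γ = 0.012346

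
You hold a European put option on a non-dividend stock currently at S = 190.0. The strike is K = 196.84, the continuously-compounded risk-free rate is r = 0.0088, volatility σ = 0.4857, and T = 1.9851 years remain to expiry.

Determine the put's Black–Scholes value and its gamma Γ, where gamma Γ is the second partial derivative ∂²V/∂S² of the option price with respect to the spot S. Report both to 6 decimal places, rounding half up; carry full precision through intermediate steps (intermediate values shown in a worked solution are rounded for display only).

price = 53.068137
Γ = 0.002919

σ√T = 0.4857·√1.9851 = 0.684320
d₁ = (ln(S/K) + (r+σ²/2)T) / (σ√T) = (ln(190.0/196.84) + (0.0088+0.4857²/2)·1.9851) / 0.684320 = (-0.035367 + 0.251616) / 0.684320 = 0.316005
d₂ = d₁ − σ√T = 0.316005 − 0.684320 = -0.368315
e^{−rT} = e^{−0.0088·1.9851} = 0.982683
N(−d₁) = 0.375999,  N(−d₂) = 0.643681
Put price V = K·e^{−rT}·N(−d₂) − S·N(−d₁) = 124.507998 − 71.439860 = 53.068137
φ(d₁) = (1/√(2π))·e^{−d₁²/2} = 0.379512
Γ = φ(d₁) / (S·σ·√T) = 0.002919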